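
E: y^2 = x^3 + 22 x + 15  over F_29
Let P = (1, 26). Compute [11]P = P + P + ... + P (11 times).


k = 11 = 1011_2 (binary, LSB first: 1101)
Double-and-add from P = (1, 26):
  bit 0 = 1: acc = O + (1, 26) = (1, 26)
  bit 1 = 1: acc = (1, 26) + (21, 9) = (12, 8)
  bit 2 = 0: acc unchanged = (12, 8)
  bit 3 = 1: acc = (12, 8) + (19, 10) = (4, 15)

11P = (4, 15)


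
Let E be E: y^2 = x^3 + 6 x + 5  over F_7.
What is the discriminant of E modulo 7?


4 a^3 + 27 b^2 = 4*6^3 + 27*5^2 = 864 + 675 = 1539
Delta = -16 * (1539) = -24624
Delta mod 7 = 2

Delta = 2 (mod 7)


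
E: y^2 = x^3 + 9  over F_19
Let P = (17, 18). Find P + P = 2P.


Doubling: s = (3 x1^2 + a) / (2 y1)
s = (3*17^2 + 0) / (2*18) mod 19 = 13
x3 = s^2 - 2 x1 mod 19 = 13^2 - 2*17 = 2
y3 = s (x1 - x3) - y1 mod 19 = 13 * (17 - 2) - 18 = 6

2P = (2, 6)


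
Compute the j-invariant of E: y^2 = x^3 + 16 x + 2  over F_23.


Delta = -16(4 a^3 + 27 b^2) mod 23 = 7
-1728 * (4 a)^3 = -1728 * (4*16)^3 mod 23 = 7
j = 7 * 7^(-1) mod 23 = 1

j = 1 (mod 23)


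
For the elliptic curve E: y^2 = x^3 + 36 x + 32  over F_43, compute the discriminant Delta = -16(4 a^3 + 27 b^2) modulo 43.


4 a^3 + 27 b^2 = 4*36^3 + 27*32^2 = 186624 + 27648 = 214272
Delta = -16 * (214272) = -3428352
Delta mod 43 = 38

Delta = 38 (mod 43)


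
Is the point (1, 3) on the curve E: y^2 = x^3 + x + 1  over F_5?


Check whether y^2 = x^3 + 1 x + 1 (mod 5) for (x, y) = (1, 3).
LHS: y^2 = 3^2 mod 5 = 4
RHS: x^3 + 1 x + 1 = 1^3 + 1*1 + 1 mod 5 = 3
LHS != RHS

No, not on the curve


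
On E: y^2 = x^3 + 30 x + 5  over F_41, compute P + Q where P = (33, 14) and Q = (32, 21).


P != Q, so use the chord formula.
s = (y2 - y1) / (x2 - x1) = (7) / (40) mod 41 = 34
x3 = s^2 - x1 - x2 mod 41 = 34^2 - 33 - 32 = 25
y3 = s (x1 - x3) - y1 mod 41 = 34 * (33 - 25) - 14 = 12

P + Q = (25, 12)


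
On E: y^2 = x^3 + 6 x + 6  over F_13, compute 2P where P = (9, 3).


Doubling: s = (3 x1^2 + a) / (2 y1)
s = (3*9^2 + 6) / (2*3) mod 13 = 9
x3 = s^2 - 2 x1 mod 13 = 9^2 - 2*9 = 11
y3 = s (x1 - x3) - y1 mod 13 = 9 * (9 - 11) - 3 = 5

2P = (11, 5)


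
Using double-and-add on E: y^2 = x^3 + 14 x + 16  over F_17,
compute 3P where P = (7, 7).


k = 3 = 11_2 (binary, LSB first: 11)
Double-and-add from P = (7, 7):
  bit 0 = 1: acc = O + (7, 7) = (7, 7)
  bit 1 = 1: acc = (7, 7) + (12, 12) = (16, 1)

3P = (16, 1)


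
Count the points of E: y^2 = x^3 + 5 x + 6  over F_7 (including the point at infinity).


For each x in F_7, count y with y^2 = x^3 + 5 x + 6 mod 7:
  x = 5: RHS = 2, y in [3, 4]  -> 2 point(s)
  x = 6: RHS = 0, y in [0]  -> 1 point(s)
Affine points: 3. Add the point at infinity: total = 4.

#E(F_7) = 4


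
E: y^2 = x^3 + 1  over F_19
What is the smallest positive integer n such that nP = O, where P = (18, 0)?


Compute successive multiples of P until we hit O:
  1P = (18, 0)
  2P = O

ord(P) = 2


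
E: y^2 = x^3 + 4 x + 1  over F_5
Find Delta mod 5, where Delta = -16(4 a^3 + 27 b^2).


4 a^3 + 27 b^2 = 4*4^3 + 27*1^2 = 256 + 27 = 283
Delta = -16 * (283) = -4528
Delta mod 5 = 2

Delta = 2 (mod 5)


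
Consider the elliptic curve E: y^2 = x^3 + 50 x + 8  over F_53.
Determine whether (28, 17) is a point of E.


Check whether y^2 = x^3 + 50 x + 8 (mod 53) for (x, y) = (28, 17).
LHS: y^2 = 17^2 mod 53 = 24
RHS: x^3 + 50 x + 8 = 28^3 + 50*28 + 8 mod 53 = 40
LHS != RHS

No, not on the curve


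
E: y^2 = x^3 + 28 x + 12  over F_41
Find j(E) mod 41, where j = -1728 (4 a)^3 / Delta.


Delta = -16(4 a^3 + 27 b^2) mod 41 = 8
-1728 * (4 a)^3 = -1728 * (4*28)^3 mod 41 = 32
j = 32 * 8^(-1) mod 41 = 4

j = 4 (mod 41)


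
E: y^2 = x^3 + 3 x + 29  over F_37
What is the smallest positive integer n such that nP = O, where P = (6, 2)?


Compute successive multiples of P until we hit O:
  1P = (6, 2)
  2P = (25, 35)
  3P = (33, 29)
  4P = (36, 5)
  5P = (5, 24)
  6P = (29, 23)
  7P = (32, 0)
  8P = (29, 14)
  ... (continuing to 14P)
  14P = O

ord(P) = 14


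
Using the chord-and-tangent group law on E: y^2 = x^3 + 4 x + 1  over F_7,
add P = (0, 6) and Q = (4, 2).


P != Q, so use the chord formula.
s = (y2 - y1) / (x2 - x1) = (3) / (4) mod 7 = 6
x3 = s^2 - x1 - x2 mod 7 = 6^2 - 0 - 4 = 4
y3 = s (x1 - x3) - y1 mod 7 = 6 * (0 - 4) - 6 = 5

P + Q = (4, 5)


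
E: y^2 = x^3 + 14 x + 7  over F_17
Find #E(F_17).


For each x in F_17, count y with y^2 = x^3 + 14 x + 7 mod 17:
  x = 2: RHS = 9, y in [3, 14]  -> 2 point(s)
  x = 3: RHS = 8, y in [5, 12]  -> 2 point(s)
  x = 4: RHS = 8, y in [5, 12]  -> 2 point(s)
  x = 5: RHS = 15, y in [7, 10]  -> 2 point(s)
  x = 6: RHS = 1, y in [1, 16]  -> 2 point(s)
  x = 8: RHS = 2, y in [6, 11]  -> 2 point(s)
  x = 10: RHS = 8, y in [5, 12]  -> 2 point(s)
  x = 11: RHS = 13, y in [8, 9]  -> 2 point(s)
  x = 12: RHS = 16, y in [4, 13]  -> 2 point(s)
  x = 16: RHS = 9, y in [3, 14]  -> 2 point(s)
Affine points: 20. Add the point at infinity: total = 21.

#E(F_17) = 21


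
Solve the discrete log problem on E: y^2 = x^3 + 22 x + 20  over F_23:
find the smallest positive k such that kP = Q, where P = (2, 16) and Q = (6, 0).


Enumerate multiples of P until we hit Q = (6, 0):
  1P = (2, 16)
  2P = (8, 15)
  3P = (6, 0)
Match found at i = 3.

k = 3


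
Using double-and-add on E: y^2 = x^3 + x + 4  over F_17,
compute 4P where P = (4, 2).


k = 4 = 100_2 (binary, LSB first: 001)
Double-and-add from P = (4, 2):
  bit 0 = 0: acc unchanged = O
  bit 1 = 0: acc unchanged = O
  bit 2 = 1: acc = O + (16, 11) = (16, 11)

4P = (16, 11)


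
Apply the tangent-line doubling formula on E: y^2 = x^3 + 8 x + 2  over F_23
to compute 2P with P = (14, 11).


Doubling: s = (3 x1^2 + a) / (2 y1)
s = (3*14^2 + 8) / (2*11) mod 23 = 2
x3 = s^2 - 2 x1 mod 23 = 2^2 - 2*14 = 22
y3 = s (x1 - x3) - y1 mod 23 = 2 * (14 - 22) - 11 = 19

2P = (22, 19)


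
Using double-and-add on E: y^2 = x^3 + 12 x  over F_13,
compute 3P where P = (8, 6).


k = 3 = 11_2 (binary, LSB first: 11)
Double-and-add from P = (8, 6):
  bit 0 = 1: acc = O + (8, 6) = (8, 6)
  bit 1 = 1: acc = (8, 6) + (0, 0) = (8, 7)

3P = (8, 7)


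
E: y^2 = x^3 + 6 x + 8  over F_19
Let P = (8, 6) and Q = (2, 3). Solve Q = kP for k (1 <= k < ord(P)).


Enumerate multiples of P until we hit Q = (2, 3):
  1P = (8, 6)
  2P = (14, 9)
  3P = (2, 16)
  4P = (16, 1)
  5P = (4, 1)
  6P = (5, 12)
  7P = (10, 17)
  8P = (17, 11)
  9P = (18, 18)
  10P = (18, 1)
  11P = (17, 8)
  12P = (10, 2)
  13P = (5, 7)
  14P = (4, 18)
  15P = (16, 18)
  16P = (2, 3)
Match found at i = 16.

k = 16


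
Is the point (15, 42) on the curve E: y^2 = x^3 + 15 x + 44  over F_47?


Check whether y^2 = x^3 + 15 x + 44 (mod 47) for (x, y) = (15, 42).
LHS: y^2 = 42^2 mod 47 = 25
RHS: x^3 + 15 x + 44 = 15^3 + 15*15 + 44 mod 47 = 25
LHS = RHS

Yes, on the curve


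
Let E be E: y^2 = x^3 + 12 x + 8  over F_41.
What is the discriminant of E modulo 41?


4 a^3 + 27 b^2 = 4*12^3 + 27*8^2 = 6912 + 1728 = 8640
Delta = -16 * (8640) = -138240
Delta mod 41 = 12

Delta = 12 (mod 41)


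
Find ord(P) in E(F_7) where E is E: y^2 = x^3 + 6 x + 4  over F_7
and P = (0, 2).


Compute successive multiples of P until we hit O:
  1P = (0, 2)
  2P = (4, 6)
  3P = (4, 1)
  4P = (0, 5)
  5P = O

ord(P) = 5


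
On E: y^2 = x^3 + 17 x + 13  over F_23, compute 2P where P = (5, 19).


Doubling: s = (3 x1^2 + a) / (2 y1)
s = (3*5^2 + 17) / (2*19) mod 23 = 0
x3 = s^2 - 2 x1 mod 23 = 0^2 - 2*5 = 13
y3 = s (x1 - x3) - y1 mod 23 = 0 * (5 - 13) - 19 = 4

2P = (13, 4)


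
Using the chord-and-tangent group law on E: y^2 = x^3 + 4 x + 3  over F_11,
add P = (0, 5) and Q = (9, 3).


P != Q, so use the chord formula.
s = (y2 - y1) / (x2 - x1) = (9) / (9) mod 11 = 1
x3 = s^2 - x1 - x2 mod 11 = 1^2 - 0 - 9 = 3
y3 = s (x1 - x3) - y1 mod 11 = 1 * (0 - 3) - 5 = 3

P + Q = (3, 3)


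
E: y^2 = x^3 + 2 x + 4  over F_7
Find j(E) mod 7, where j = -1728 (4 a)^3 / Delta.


Delta = -16(4 a^3 + 27 b^2) mod 7 = 3
-1728 * (4 a)^3 = -1728 * (4*2)^3 mod 7 = 1
j = 1 * 3^(-1) mod 7 = 5

j = 5 (mod 7)


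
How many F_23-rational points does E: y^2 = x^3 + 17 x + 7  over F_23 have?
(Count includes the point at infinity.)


For each x in F_23, count y with y^2 = x^3 + 17 x + 7 mod 23:
  x = 1: RHS = 2, y in [5, 18]  -> 2 point(s)
  x = 2: RHS = 3, y in [7, 16]  -> 2 point(s)
  x = 3: RHS = 16, y in [4, 19]  -> 2 point(s)
  x = 4: RHS = 1, y in [1, 22]  -> 2 point(s)
  x = 6: RHS = 3, y in [7, 16]  -> 2 point(s)
  x = 7: RHS = 9, y in [3, 20]  -> 2 point(s)
  x = 10: RHS = 4, y in [2, 21]  -> 2 point(s)
  x = 15: RHS = 3, y in [7, 16]  -> 2 point(s)
  x = 18: RHS = 4, y in [2, 21]  -> 2 point(s)
  x = 19: RHS = 13, y in [6, 17]  -> 2 point(s)
  x = 22: RHS = 12, y in [9, 14]  -> 2 point(s)
Affine points: 22. Add the point at infinity: total = 23.

#E(F_23) = 23


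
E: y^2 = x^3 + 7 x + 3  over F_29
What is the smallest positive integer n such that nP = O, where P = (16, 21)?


Compute successive multiples of P until we hit O:
  1P = (16, 21)
  2P = (19, 21)
  3P = (23, 8)
  4P = (26, 10)
  5P = (3, 14)
  6P = (6, 0)
  7P = (3, 15)
  8P = (26, 19)
  ... (continuing to 12P)
  12P = O

ord(P) = 12


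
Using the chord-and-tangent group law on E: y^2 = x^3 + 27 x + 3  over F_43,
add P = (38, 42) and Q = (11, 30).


P != Q, so use the chord formula.
s = (y2 - y1) / (x2 - x1) = (31) / (16) mod 43 = 10
x3 = s^2 - x1 - x2 mod 43 = 10^2 - 38 - 11 = 8
y3 = s (x1 - x3) - y1 mod 43 = 10 * (38 - 8) - 42 = 0

P + Q = (8, 0)


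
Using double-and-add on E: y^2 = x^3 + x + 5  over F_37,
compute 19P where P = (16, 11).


k = 19 = 10011_2 (binary, LSB first: 11001)
Double-and-add from P = (16, 11):
  bit 0 = 1: acc = O + (16, 11) = (16, 11)
  bit 1 = 1: acc = (16, 11) + (14, 32) = (34, 30)
  bit 2 = 0: acc unchanged = (34, 30)
  bit 3 = 0: acc unchanged = (34, 30)
  bit 4 = 1: acc = (34, 30) + (9, 15) = (21, 0)

19P = (21, 0)


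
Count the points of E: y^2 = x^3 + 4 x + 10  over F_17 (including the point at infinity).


For each x in F_17, count y with y^2 = x^3 + 4 x + 10 mod 17:
  x = 1: RHS = 15, y in [7, 10]  -> 2 point(s)
  x = 2: RHS = 9, y in [3, 14]  -> 2 point(s)
  x = 3: RHS = 15, y in [7, 10]  -> 2 point(s)
  x = 5: RHS = 2, y in [6, 11]  -> 2 point(s)
  x = 10: RHS = 13, y in [8, 9]  -> 2 point(s)
  x = 11: RHS = 8, y in [5, 12]  -> 2 point(s)
  x = 12: RHS = 1, y in [1, 16]  -> 2 point(s)
  x = 13: RHS = 15, y in [7, 10]  -> 2 point(s)
Affine points: 16. Add the point at infinity: total = 17.

#E(F_17) = 17


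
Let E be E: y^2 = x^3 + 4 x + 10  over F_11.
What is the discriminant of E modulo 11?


4 a^3 + 27 b^2 = 4*4^3 + 27*10^2 = 256 + 2700 = 2956
Delta = -16 * (2956) = -47296
Delta mod 11 = 4

Delta = 4 (mod 11)


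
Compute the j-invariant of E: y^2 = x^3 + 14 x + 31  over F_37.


Delta = -16(4 a^3 + 27 b^2) mod 37 = 11
-1728 * (4 a)^3 = -1728 * (4*14)^3 mod 37 = 6
j = 6 * 11^(-1) mod 37 = 14

j = 14 (mod 37)


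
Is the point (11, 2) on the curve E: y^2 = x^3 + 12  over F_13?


Check whether y^2 = x^3 + 0 x + 12 (mod 13) for (x, y) = (11, 2).
LHS: y^2 = 2^2 mod 13 = 4
RHS: x^3 + 0 x + 12 = 11^3 + 0*11 + 12 mod 13 = 4
LHS = RHS

Yes, on the curve


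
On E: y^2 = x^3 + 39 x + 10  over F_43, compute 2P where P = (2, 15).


Doubling: s = (3 x1^2 + a) / (2 y1)
s = (3*2^2 + 39) / (2*15) mod 43 = 6
x3 = s^2 - 2 x1 mod 43 = 6^2 - 2*2 = 32
y3 = s (x1 - x3) - y1 mod 43 = 6 * (2 - 32) - 15 = 20

2P = (32, 20)


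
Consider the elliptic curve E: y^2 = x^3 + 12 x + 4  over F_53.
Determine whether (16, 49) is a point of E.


Check whether y^2 = x^3 + 12 x + 4 (mod 53) for (x, y) = (16, 49).
LHS: y^2 = 49^2 mod 53 = 16
RHS: x^3 + 12 x + 4 = 16^3 + 12*16 + 4 mod 53 = 52
LHS != RHS

No, not on the curve


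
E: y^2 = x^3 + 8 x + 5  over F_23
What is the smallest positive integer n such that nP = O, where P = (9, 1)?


Compute successive multiples of P until we hit O:
  1P = (9, 1)
  2P = (6, 19)
  3P = (21, 2)
  4P = (20, 0)
  5P = (21, 21)
  6P = (6, 4)
  7P = (9, 22)
  8P = O

ord(P) = 8


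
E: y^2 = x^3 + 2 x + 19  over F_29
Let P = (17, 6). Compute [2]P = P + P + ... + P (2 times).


k = 2 = 10_2 (binary, LSB first: 01)
Double-and-add from P = (17, 6):
  bit 0 = 0: acc unchanged = O
  bit 1 = 1: acc = O + (23, 9) = (23, 9)

2P = (23, 9)


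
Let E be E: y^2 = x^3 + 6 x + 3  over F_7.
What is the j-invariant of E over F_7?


Delta = -16(4 a^3 + 27 b^2) mod 7 = 5
-1728 * (4 a)^3 = -1728 * (4*6)^3 mod 7 = 6
j = 6 * 5^(-1) mod 7 = 4

j = 4 (mod 7)


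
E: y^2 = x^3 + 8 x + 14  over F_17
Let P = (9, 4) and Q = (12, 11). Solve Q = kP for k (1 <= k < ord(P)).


Enumerate multiples of P until we hit Q = (12, 11):
  1P = (9, 4)
  2P = (12, 6)
  3P = (4, 5)
  4P = (2, 15)
  5P = (5, 14)
  6P = (5, 3)
  7P = (2, 2)
  8P = (4, 12)
  9P = (12, 11)
Match found at i = 9.

k = 9


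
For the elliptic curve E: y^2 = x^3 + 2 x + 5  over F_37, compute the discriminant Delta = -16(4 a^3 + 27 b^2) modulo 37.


4 a^3 + 27 b^2 = 4*2^3 + 27*5^2 = 32 + 675 = 707
Delta = -16 * (707) = -11312
Delta mod 37 = 10

Delta = 10 (mod 37)


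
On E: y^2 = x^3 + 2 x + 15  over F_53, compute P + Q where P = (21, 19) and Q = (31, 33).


P != Q, so use the chord formula.
s = (y2 - y1) / (x2 - x1) = (14) / (10) mod 53 = 12
x3 = s^2 - x1 - x2 mod 53 = 12^2 - 21 - 31 = 39
y3 = s (x1 - x3) - y1 mod 53 = 12 * (21 - 39) - 19 = 30

P + Q = (39, 30)


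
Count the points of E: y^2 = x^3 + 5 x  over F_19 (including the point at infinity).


For each x in F_19, count y with y^2 = x^3 + 5 x + 0 mod 19:
  x = 0: RHS = 0, y in [0]  -> 1 point(s)
  x = 1: RHS = 6, y in [5, 14]  -> 2 point(s)
  x = 3: RHS = 4, y in [2, 17]  -> 2 point(s)
  x = 5: RHS = 17, y in [6, 13]  -> 2 point(s)
  x = 7: RHS = 17, y in [6, 13]  -> 2 point(s)
  x = 8: RHS = 1, y in [1, 18]  -> 2 point(s)
  x = 10: RHS = 5, y in [9, 10]  -> 2 point(s)
  x = 13: RHS = 1, y in [1, 18]  -> 2 point(s)
  x = 15: RHS = 11, y in [7, 12]  -> 2 point(s)
  x = 17: RHS = 1, y in [1, 18]  -> 2 point(s)
Affine points: 19. Add the point at infinity: total = 20.

#E(F_19) = 20


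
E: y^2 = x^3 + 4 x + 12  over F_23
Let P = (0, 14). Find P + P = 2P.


Doubling: s = (3 x1^2 + a) / (2 y1)
s = (3*0^2 + 4) / (2*14) mod 23 = 10
x3 = s^2 - 2 x1 mod 23 = 10^2 - 2*0 = 8
y3 = s (x1 - x3) - y1 mod 23 = 10 * (0 - 8) - 14 = 21

2P = (8, 21)


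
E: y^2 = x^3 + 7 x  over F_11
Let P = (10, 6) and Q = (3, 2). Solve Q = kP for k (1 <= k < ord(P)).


Enumerate multiples of P until we hit Q = (3, 2):
  1P = (10, 6)
  2P = (3, 9)
  3P = (2, 0)
  4P = (3, 2)
Match found at i = 4.

k = 4


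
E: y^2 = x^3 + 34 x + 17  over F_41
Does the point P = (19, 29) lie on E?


Check whether y^2 = x^3 + 34 x + 17 (mod 41) for (x, y) = (19, 29).
LHS: y^2 = 29^2 mod 41 = 21
RHS: x^3 + 34 x + 17 = 19^3 + 34*19 + 17 mod 41 = 19
LHS != RHS

No, not on the curve


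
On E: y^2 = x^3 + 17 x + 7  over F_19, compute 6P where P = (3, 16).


k = 6 = 110_2 (binary, LSB first: 011)
Double-and-add from P = (3, 16):
  bit 0 = 0: acc unchanged = O
  bit 1 = 1: acc = O + (14, 14) = (14, 14)
  bit 2 = 1: acc = (14, 14) + (8, 3) = (3, 3)

6P = (3, 3)


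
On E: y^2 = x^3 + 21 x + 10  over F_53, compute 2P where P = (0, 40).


Doubling: s = (3 x1^2 + a) / (2 y1)
s = (3*0^2 + 21) / (2*40) mod 53 = 42
x3 = s^2 - 2 x1 mod 53 = 42^2 - 2*0 = 15
y3 = s (x1 - x3) - y1 mod 53 = 42 * (0 - 15) - 40 = 19

2P = (15, 19)


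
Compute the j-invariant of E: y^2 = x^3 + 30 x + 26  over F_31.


Delta = -16(4 a^3 + 27 b^2) mod 31 = 21
-1728 * (4 a)^3 = -1728 * (4*30)^3 mod 31 = 15
j = 15 * 21^(-1) mod 31 = 14

j = 14 (mod 31)


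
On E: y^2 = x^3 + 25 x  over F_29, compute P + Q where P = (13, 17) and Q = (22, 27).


P != Q, so use the chord formula.
s = (y2 - y1) / (x2 - x1) = (10) / (9) mod 29 = 14
x3 = s^2 - x1 - x2 mod 29 = 14^2 - 13 - 22 = 16
y3 = s (x1 - x3) - y1 mod 29 = 14 * (13 - 16) - 17 = 28

P + Q = (16, 28)


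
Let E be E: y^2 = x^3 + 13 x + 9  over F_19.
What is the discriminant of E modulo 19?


4 a^3 + 27 b^2 = 4*13^3 + 27*9^2 = 8788 + 2187 = 10975
Delta = -16 * (10975) = -175600
Delta mod 19 = 17

Delta = 17 (mod 19)


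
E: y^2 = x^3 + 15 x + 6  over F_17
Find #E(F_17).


For each x in F_17, count y with y^2 = x^3 + 15 x + 6 mod 17:
  x = 5: RHS = 2, y in [6, 11]  -> 2 point(s)
  x = 8: RHS = 9, y in [3, 14]  -> 2 point(s)
  x = 10: RHS = 0, y in [0]  -> 1 point(s)
  x = 13: RHS = 1, y in [1, 16]  -> 2 point(s)
  x = 14: RHS = 2, y in [6, 11]  -> 2 point(s)
  x = 15: RHS = 2, y in [6, 11]  -> 2 point(s)
Affine points: 11. Add the point at infinity: total = 12.

#E(F_17) = 12


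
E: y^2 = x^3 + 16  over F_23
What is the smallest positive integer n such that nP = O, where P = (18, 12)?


Compute successive multiples of P until we hit O:
  1P = (18, 12)
  2P = (0, 4)
  3P = (14, 0)
  4P = (0, 19)
  5P = (18, 11)
  6P = O

ord(P) = 6


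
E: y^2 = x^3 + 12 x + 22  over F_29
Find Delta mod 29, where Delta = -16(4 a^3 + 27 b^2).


4 a^3 + 27 b^2 = 4*12^3 + 27*22^2 = 6912 + 13068 = 19980
Delta = -16 * (19980) = -319680
Delta mod 29 = 16

Delta = 16 (mod 29)


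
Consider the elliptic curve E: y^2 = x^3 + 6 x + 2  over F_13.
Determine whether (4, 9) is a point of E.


Check whether y^2 = x^3 + 6 x + 2 (mod 13) for (x, y) = (4, 9).
LHS: y^2 = 9^2 mod 13 = 3
RHS: x^3 + 6 x + 2 = 4^3 + 6*4 + 2 mod 13 = 12
LHS != RHS

No, not on the curve


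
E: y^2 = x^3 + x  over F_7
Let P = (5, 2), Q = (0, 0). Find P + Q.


P != Q, so use the chord formula.
s = (y2 - y1) / (x2 - x1) = (5) / (2) mod 7 = 6
x3 = s^2 - x1 - x2 mod 7 = 6^2 - 5 - 0 = 3
y3 = s (x1 - x3) - y1 mod 7 = 6 * (5 - 3) - 2 = 3

P + Q = (3, 3)


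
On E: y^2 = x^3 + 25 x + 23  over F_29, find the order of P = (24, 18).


Compute successive multiples of P until we hit O:
  1P = (24, 18)
  2P = (17, 24)
  3P = (13, 14)
  4P = (1, 22)
  5P = (27, 9)
  6P = (16, 16)
  7P = (9, 22)
  8P = (2, 9)
  ... (continuing to 33P)
  33P = O

ord(P) = 33


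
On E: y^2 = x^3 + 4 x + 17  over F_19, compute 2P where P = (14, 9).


Doubling: s = (3 x1^2 + a) / (2 y1)
s = (3*14^2 + 4) / (2*9) mod 19 = 16
x3 = s^2 - 2 x1 mod 19 = 16^2 - 2*14 = 0
y3 = s (x1 - x3) - y1 mod 19 = 16 * (14 - 0) - 9 = 6

2P = (0, 6)


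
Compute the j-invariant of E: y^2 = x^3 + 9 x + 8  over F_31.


Delta = -16(4 a^3 + 27 b^2) mod 31 = 3
-1728 * (4 a)^3 = -1728 * (4*9)^3 mod 31 = 8
j = 8 * 3^(-1) mod 31 = 13

j = 13 (mod 31)


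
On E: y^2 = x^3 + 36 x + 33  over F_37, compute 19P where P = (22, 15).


k = 19 = 10011_2 (binary, LSB first: 11001)
Double-and-add from P = (22, 15):
  bit 0 = 1: acc = O + (22, 15) = (22, 15)
  bit 1 = 1: acc = (22, 15) + (23, 2) = (13, 16)
  bit 2 = 0: acc unchanged = (13, 16)
  bit 3 = 0: acc unchanged = (13, 16)
  bit 4 = 1: acc = (13, 16) + (20, 13) = (14, 32)

19P = (14, 32)


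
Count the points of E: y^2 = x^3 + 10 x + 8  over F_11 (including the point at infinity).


For each x in F_11, count y with y^2 = x^3 + 10 x + 8 mod 11:
  x = 2: RHS = 3, y in [5, 6]  -> 2 point(s)
  x = 6: RHS = 9, y in [3, 8]  -> 2 point(s)
  x = 7: RHS = 3, y in [5, 6]  -> 2 point(s)
Affine points: 6. Add the point at infinity: total = 7.

#E(F_11) = 7


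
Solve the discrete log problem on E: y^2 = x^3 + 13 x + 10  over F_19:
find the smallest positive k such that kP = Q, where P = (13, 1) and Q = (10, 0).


Enumerate multiples of P until we hit Q = (10, 0):
  1P = (13, 1)
  2P = (10, 0)
Match found at i = 2.

k = 2


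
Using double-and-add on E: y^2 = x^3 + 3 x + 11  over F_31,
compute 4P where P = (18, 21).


k = 4 = 100_2 (binary, LSB first: 001)
Double-and-add from P = (18, 21):
  bit 0 = 0: acc unchanged = O
  bit 1 = 0: acc unchanged = O
  bit 2 = 1: acc = O + (6, 20) = (6, 20)

4P = (6, 20)


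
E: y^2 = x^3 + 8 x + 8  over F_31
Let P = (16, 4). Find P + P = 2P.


Doubling: s = (3 x1^2 + a) / (2 y1)
s = (3*16^2 + 8) / (2*4) mod 31 = 4
x3 = s^2 - 2 x1 mod 31 = 4^2 - 2*16 = 15
y3 = s (x1 - x3) - y1 mod 31 = 4 * (16 - 15) - 4 = 0

2P = (15, 0)


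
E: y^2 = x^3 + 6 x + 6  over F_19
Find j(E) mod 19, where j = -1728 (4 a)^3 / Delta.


Delta = -16(4 a^3 + 27 b^2) mod 19 = 17
-1728 * (4 a)^3 = -1728 * (4*6)^3 mod 19 = 11
j = 11 * 17^(-1) mod 19 = 4

j = 4 (mod 19)


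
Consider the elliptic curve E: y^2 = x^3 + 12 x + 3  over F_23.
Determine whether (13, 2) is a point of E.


Check whether y^2 = x^3 + 12 x + 3 (mod 23) for (x, y) = (13, 2).
LHS: y^2 = 2^2 mod 23 = 4
RHS: x^3 + 12 x + 3 = 13^3 + 12*13 + 3 mod 23 = 10
LHS != RHS

No, not on the curve


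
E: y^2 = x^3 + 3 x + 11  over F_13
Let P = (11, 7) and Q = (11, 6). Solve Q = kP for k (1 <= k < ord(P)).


Enumerate multiples of P until we hit Q = (11, 6):
  1P = (11, 7)
  2P = (8, 12)
  3P = (4, 3)
  4P = (10, 1)
  5P = (2, 8)
  6P = (9, 0)
  7P = (2, 5)
  8P = (10, 12)
  9P = (4, 10)
  10P = (8, 1)
  11P = (11, 6)
Match found at i = 11.

k = 11


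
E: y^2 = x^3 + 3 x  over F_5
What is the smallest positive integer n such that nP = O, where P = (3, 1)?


Compute successive multiples of P until we hit O:
  1P = (3, 1)
  2P = (4, 4)
  3P = (2, 2)
  4P = (1, 2)
  5P = (0, 0)
  6P = (1, 3)
  7P = (2, 3)
  8P = (4, 1)
  ... (continuing to 10P)
  10P = O

ord(P) = 10


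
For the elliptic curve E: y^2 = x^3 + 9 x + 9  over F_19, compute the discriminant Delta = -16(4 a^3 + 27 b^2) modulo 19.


4 a^3 + 27 b^2 = 4*9^3 + 27*9^2 = 2916 + 2187 = 5103
Delta = -16 * (5103) = -81648
Delta mod 19 = 14

Delta = 14 (mod 19)


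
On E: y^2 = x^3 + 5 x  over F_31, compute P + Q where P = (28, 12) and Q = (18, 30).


P != Q, so use the chord formula.
s = (y2 - y1) / (x2 - x1) = (18) / (21) mod 31 = 23
x3 = s^2 - x1 - x2 mod 31 = 23^2 - 28 - 18 = 18
y3 = s (x1 - x3) - y1 mod 31 = 23 * (28 - 18) - 12 = 1

P + Q = (18, 1)


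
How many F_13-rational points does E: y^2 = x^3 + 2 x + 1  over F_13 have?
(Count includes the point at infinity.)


For each x in F_13, count y with y^2 = x^3 + 2 x + 1 mod 13:
  x = 0: RHS = 1, y in [1, 12]  -> 2 point(s)
  x = 1: RHS = 4, y in [2, 11]  -> 2 point(s)
  x = 2: RHS = 0, y in [0]  -> 1 point(s)
  x = 8: RHS = 9, y in [3, 10]  -> 2 point(s)
Affine points: 7. Add the point at infinity: total = 8.

#E(F_13) = 8


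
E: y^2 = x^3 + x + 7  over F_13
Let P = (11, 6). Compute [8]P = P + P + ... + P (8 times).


k = 8 = 1000_2 (binary, LSB first: 0001)
Double-and-add from P = (11, 6):
  bit 0 = 0: acc unchanged = O
  bit 1 = 0: acc unchanged = O
  bit 2 = 0: acc unchanged = O
  bit 3 = 1: acc = O + (10, 9) = (10, 9)

8P = (10, 9)


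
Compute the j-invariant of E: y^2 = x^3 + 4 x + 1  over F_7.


Delta = -16(4 a^3 + 27 b^2) mod 7 = 1
-1728 * (4 a)^3 = -1728 * (4*4)^3 mod 7 = 1
j = 1 * 1^(-1) mod 7 = 1

j = 1 (mod 7)


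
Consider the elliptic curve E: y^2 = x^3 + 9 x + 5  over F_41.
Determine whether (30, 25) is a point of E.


Check whether y^2 = x^3 + 9 x + 5 (mod 41) for (x, y) = (30, 25).
LHS: y^2 = 25^2 mod 41 = 10
RHS: x^3 + 9 x + 5 = 30^3 + 9*30 + 5 mod 41 = 10
LHS = RHS

Yes, on the curve


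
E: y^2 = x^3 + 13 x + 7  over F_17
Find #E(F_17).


For each x in F_17, count y with y^2 = x^3 + 13 x + 7 mod 17:
  x = 1: RHS = 4, y in [2, 15]  -> 2 point(s)
  x = 4: RHS = 4, y in [2, 15]  -> 2 point(s)
  x = 7: RHS = 16, y in [4, 13]  -> 2 point(s)
  x = 10: RHS = 15, y in [7, 10]  -> 2 point(s)
  x = 11: RHS = 2, y in [6, 11]  -> 2 point(s)
  x = 12: RHS = 4, y in [2, 15]  -> 2 point(s)
  x = 14: RHS = 9, y in [3, 14]  -> 2 point(s)
Affine points: 14. Add the point at infinity: total = 15.

#E(F_17) = 15


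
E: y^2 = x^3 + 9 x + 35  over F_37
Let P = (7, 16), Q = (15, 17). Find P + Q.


P != Q, so use the chord formula.
s = (y2 - y1) / (x2 - x1) = (1) / (8) mod 37 = 14
x3 = s^2 - x1 - x2 mod 37 = 14^2 - 7 - 15 = 26
y3 = s (x1 - x3) - y1 mod 37 = 14 * (7 - 26) - 16 = 14

P + Q = (26, 14)


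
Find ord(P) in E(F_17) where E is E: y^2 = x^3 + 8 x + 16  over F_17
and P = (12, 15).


Compute successive multiples of P until we hit O:
  1P = (12, 15)
  2P = (6, 5)
  3P = (15, 14)
  4P = (9, 1)
  5P = (14, 4)
  6P = (0, 4)
  7P = (1, 5)
  8P = (3, 4)
  ... (continuing to 19P)
  19P = O

ord(P) = 19


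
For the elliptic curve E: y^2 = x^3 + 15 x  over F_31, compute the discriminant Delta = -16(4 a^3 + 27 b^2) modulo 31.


4 a^3 + 27 b^2 = 4*15^3 + 27*0^2 = 13500 + 0 = 13500
Delta = -16 * (13500) = -216000
Delta mod 31 = 8

Delta = 8 (mod 31)


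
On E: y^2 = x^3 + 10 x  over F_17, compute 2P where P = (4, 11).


Doubling: s = (3 x1^2 + a) / (2 y1)
s = (3*4^2 + 10) / (2*11) mod 17 = 15
x3 = s^2 - 2 x1 mod 17 = 15^2 - 2*4 = 13
y3 = s (x1 - x3) - y1 mod 17 = 15 * (4 - 13) - 11 = 7

2P = (13, 7)


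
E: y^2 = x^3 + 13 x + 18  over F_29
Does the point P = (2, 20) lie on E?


Check whether y^2 = x^3 + 13 x + 18 (mod 29) for (x, y) = (2, 20).
LHS: y^2 = 20^2 mod 29 = 23
RHS: x^3 + 13 x + 18 = 2^3 + 13*2 + 18 mod 29 = 23
LHS = RHS

Yes, on the curve


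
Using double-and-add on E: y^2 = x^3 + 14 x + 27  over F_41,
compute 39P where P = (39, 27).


k = 39 = 100111_2 (binary, LSB first: 111001)
Double-and-add from P = (39, 27):
  bit 0 = 1: acc = O + (39, 27) = (39, 27)
  bit 1 = 1: acc = (39, 27) + (8, 35) = (34, 18)
  bit 2 = 1: acc = (34, 18) + (27, 11) = (22, 35)
  bit 3 = 0: acc unchanged = (22, 35)
  bit 4 = 0: acc unchanged = (22, 35)
  bit 5 = 1: acc = (22, 35) + (26, 3) = (16, 40)

39P = (16, 40)


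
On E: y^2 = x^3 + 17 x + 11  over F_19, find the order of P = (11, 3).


Compute successive multiples of P until we hit O:
  1P = (11, 3)
  2P = (16, 16)
  3P = (17, 8)
  4P = (7, 13)
  5P = (12, 9)
  6P = (13, 4)
  7P = (0, 12)
  8P = (6, 5)
  ... (continuing to 18P)
  18P = O

ord(P) = 18


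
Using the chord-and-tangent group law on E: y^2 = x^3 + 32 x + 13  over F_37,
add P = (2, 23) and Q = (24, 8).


P != Q, so use the chord formula.
s = (y2 - y1) / (x2 - x1) = (22) / (22) mod 37 = 1
x3 = s^2 - x1 - x2 mod 37 = 1^2 - 2 - 24 = 12
y3 = s (x1 - x3) - y1 mod 37 = 1 * (2 - 12) - 23 = 4

P + Q = (12, 4)


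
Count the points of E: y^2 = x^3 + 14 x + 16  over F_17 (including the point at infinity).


For each x in F_17, count y with y^2 = x^3 + 14 x + 16 mod 17:
  x = 0: RHS = 16, y in [4, 13]  -> 2 point(s)
  x = 2: RHS = 1, y in [1, 16]  -> 2 point(s)
  x = 3: RHS = 0, y in [0]  -> 1 point(s)
  x = 4: RHS = 0, y in [0]  -> 1 point(s)
  x = 7: RHS = 15, y in [7, 10]  -> 2 point(s)
  x = 9: RHS = 4, y in [2, 15]  -> 2 point(s)
  x = 10: RHS = 0, y in [0]  -> 1 point(s)
  x = 12: RHS = 8, y in [5, 12]  -> 2 point(s)
  x = 13: RHS = 15, y in [7, 10]  -> 2 point(s)
  x = 14: RHS = 15, y in [7, 10]  -> 2 point(s)
  x = 16: RHS = 1, y in [1, 16]  -> 2 point(s)
Affine points: 19. Add the point at infinity: total = 20.

#E(F_17) = 20


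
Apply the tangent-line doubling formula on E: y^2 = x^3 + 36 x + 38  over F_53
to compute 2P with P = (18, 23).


Doubling: s = (3 x1^2 + a) / (2 y1)
s = (3*18^2 + 36) / (2*23) mod 53 = 15
x3 = s^2 - 2 x1 mod 53 = 15^2 - 2*18 = 30
y3 = s (x1 - x3) - y1 mod 53 = 15 * (18 - 30) - 23 = 9

2P = (30, 9)


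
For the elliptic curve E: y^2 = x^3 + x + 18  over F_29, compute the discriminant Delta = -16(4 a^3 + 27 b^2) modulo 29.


4 a^3 + 27 b^2 = 4*1^3 + 27*18^2 = 4 + 8748 = 8752
Delta = -16 * (8752) = -140032
Delta mod 29 = 9

Delta = 9 (mod 29)


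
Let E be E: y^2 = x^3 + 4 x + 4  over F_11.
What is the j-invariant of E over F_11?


Delta = -16(4 a^3 + 27 b^2) mod 11 = 3
-1728 * (4 a)^3 = -1728 * (4*4)^3 mod 11 = 7
j = 7 * 3^(-1) mod 11 = 6

j = 6 (mod 11)


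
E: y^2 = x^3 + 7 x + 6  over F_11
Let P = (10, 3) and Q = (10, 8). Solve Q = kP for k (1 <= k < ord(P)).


Enumerate multiples of P until we hit Q = (10, 8):
  1P = (10, 3)
  2P = (6, 0)
  3P = (10, 8)
Match found at i = 3.

k = 3


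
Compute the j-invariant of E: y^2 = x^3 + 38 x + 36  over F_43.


Delta = -16(4 a^3 + 27 b^2) mod 43 = 33
-1728 * (4 a)^3 = -1728 * (4*38)^3 mod 43 = 16
j = 16 * 33^(-1) mod 43 = 7

j = 7 (mod 43)


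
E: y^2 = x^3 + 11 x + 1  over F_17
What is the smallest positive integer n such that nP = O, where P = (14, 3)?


Compute successive multiples of P until we hit O:
  1P = (14, 3)
  2P = (14, 14)
  3P = O

ord(P) = 3


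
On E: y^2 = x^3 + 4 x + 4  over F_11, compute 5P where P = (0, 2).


k = 5 = 101_2 (binary, LSB first: 101)
Double-and-add from P = (0, 2):
  bit 0 = 1: acc = O + (0, 2) = (0, 2)
  bit 1 = 0: acc unchanged = (0, 2)
  bit 2 = 1: acc = (0, 2) + (7, 10) = (8, 3)

5P = (8, 3)


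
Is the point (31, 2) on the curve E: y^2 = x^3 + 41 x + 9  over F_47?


Check whether y^2 = x^3 + 41 x + 9 (mod 47) for (x, y) = (31, 2).
LHS: y^2 = 2^2 mod 47 = 4
RHS: x^3 + 41 x + 9 = 31^3 + 41*31 + 9 mod 47 = 4
LHS = RHS

Yes, on the curve


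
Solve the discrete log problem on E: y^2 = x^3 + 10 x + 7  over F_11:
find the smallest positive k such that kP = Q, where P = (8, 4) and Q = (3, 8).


Enumerate multiples of P until we hit Q = (3, 8):
  1P = (8, 4)
  2P = (9, 1)
  3P = (3, 3)
  4P = (4, 10)
  5P = (4, 1)
  6P = (3, 8)
Match found at i = 6.

k = 6


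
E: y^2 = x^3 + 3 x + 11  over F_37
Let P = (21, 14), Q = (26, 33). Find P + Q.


P != Q, so use the chord formula.
s = (y2 - y1) / (x2 - x1) = (19) / (5) mod 37 = 26
x3 = s^2 - x1 - x2 mod 37 = 26^2 - 21 - 26 = 0
y3 = s (x1 - x3) - y1 mod 37 = 26 * (21 - 0) - 14 = 14

P + Q = (0, 14)


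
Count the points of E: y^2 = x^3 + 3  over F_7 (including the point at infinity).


For each x in F_7, count y with y^2 = x^3 + 0 x + 3 mod 7:
  x = 1: RHS = 4, y in [2, 5]  -> 2 point(s)
  x = 2: RHS = 4, y in [2, 5]  -> 2 point(s)
  x = 3: RHS = 2, y in [3, 4]  -> 2 point(s)
  x = 4: RHS = 4, y in [2, 5]  -> 2 point(s)
  x = 5: RHS = 2, y in [3, 4]  -> 2 point(s)
  x = 6: RHS = 2, y in [3, 4]  -> 2 point(s)
Affine points: 12. Add the point at infinity: total = 13.

#E(F_7) = 13


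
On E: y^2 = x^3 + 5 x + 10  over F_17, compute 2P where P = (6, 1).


Doubling: s = (3 x1^2 + a) / (2 y1)
s = (3*6^2 + 5) / (2*1) mod 17 = 14
x3 = s^2 - 2 x1 mod 17 = 14^2 - 2*6 = 14
y3 = s (x1 - x3) - y1 mod 17 = 14 * (6 - 14) - 1 = 6

2P = (14, 6)


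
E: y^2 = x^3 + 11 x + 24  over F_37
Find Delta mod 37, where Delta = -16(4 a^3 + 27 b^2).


4 a^3 + 27 b^2 = 4*11^3 + 27*24^2 = 5324 + 15552 = 20876
Delta = -16 * (20876) = -334016
Delta mod 37 = 20

Delta = 20 (mod 37)


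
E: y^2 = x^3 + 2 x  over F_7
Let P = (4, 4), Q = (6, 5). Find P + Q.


P != Q, so use the chord formula.
s = (y2 - y1) / (x2 - x1) = (1) / (2) mod 7 = 4
x3 = s^2 - x1 - x2 mod 7 = 4^2 - 4 - 6 = 6
y3 = s (x1 - x3) - y1 mod 7 = 4 * (4 - 6) - 4 = 2

P + Q = (6, 2)


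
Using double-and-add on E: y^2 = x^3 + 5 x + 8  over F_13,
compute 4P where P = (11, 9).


k = 4 = 100_2 (binary, LSB first: 001)
Double-and-add from P = (11, 9):
  bit 0 = 0: acc unchanged = O
  bit 1 = 0: acc unchanged = O
  bit 2 = 1: acc = O + (1, 1) = (1, 1)

4P = (1, 1)


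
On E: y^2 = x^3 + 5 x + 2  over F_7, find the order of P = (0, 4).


Compute successive multiples of P until we hit O:
  1P = (0, 4)
  2P = (4, 4)
  3P = (3, 3)
  4P = (1, 1)
  5P = (1, 6)
  6P = (3, 4)
  7P = (4, 3)
  8P = (0, 3)
  ... (continuing to 9P)
  9P = O

ord(P) = 9


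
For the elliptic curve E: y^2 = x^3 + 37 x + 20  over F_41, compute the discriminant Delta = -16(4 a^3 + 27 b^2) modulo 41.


4 a^3 + 27 b^2 = 4*37^3 + 27*20^2 = 202612 + 10800 = 213412
Delta = -16 * (213412) = -3414592
Delta mod 41 = 11

Delta = 11 (mod 41)


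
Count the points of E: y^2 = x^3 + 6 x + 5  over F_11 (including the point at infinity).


For each x in F_11, count y with y^2 = x^3 + 6 x + 5 mod 11:
  x = 0: RHS = 5, y in [4, 7]  -> 2 point(s)
  x = 1: RHS = 1, y in [1, 10]  -> 2 point(s)
  x = 2: RHS = 3, y in [5, 6]  -> 2 point(s)
  x = 4: RHS = 5, y in [4, 7]  -> 2 point(s)
  x = 6: RHS = 4, y in [2, 9]  -> 2 point(s)
  x = 7: RHS = 5, y in [4, 7]  -> 2 point(s)
  x = 8: RHS = 4, y in [2, 9]  -> 2 point(s)
  x = 10: RHS = 9, y in [3, 8]  -> 2 point(s)
Affine points: 16. Add the point at infinity: total = 17.

#E(F_11) = 17


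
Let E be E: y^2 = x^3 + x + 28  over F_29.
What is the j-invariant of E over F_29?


Delta = -16(4 a^3 + 27 b^2) mod 29 = 26
-1728 * (4 a)^3 = -1728 * (4*1)^3 mod 29 = 14
j = 14 * 26^(-1) mod 29 = 5

j = 5 (mod 29)


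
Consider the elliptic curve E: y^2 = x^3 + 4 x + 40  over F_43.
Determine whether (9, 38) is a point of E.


Check whether y^2 = x^3 + 4 x + 40 (mod 43) for (x, y) = (9, 38).
LHS: y^2 = 38^2 mod 43 = 25
RHS: x^3 + 4 x + 40 = 9^3 + 4*9 + 40 mod 43 = 31
LHS != RHS

No, not on the curve


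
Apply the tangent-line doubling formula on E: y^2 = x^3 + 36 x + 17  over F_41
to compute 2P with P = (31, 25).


Doubling: s = (3 x1^2 + a) / (2 y1)
s = (3*31^2 + 36) / (2*25) mod 41 = 10
x3 = s^2 - 2 x1 mod 41 = 10^2 - 2*31 = 38
y3 = s (x1 - x3) - y1 mod 41 = 10 * (31 - 38) - 25 = 28

2P = (38, 28)


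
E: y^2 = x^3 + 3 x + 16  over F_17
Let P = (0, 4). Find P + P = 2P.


Doubling: s = (3 x1^2 + a) / (2 y1)
s = (3*0^2 + 3) / (2*4) mod 17 = 11
x3 = s^2 - 2 x1 mod 17 = 11^2 - 2*0 = 2
y3 = s (x1 - x3) - y1 mod 17 = 11 * (0 - 2) - 4 = 8

2P = (2, 8)


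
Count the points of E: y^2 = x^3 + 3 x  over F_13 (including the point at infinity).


For each x in F_13, count y with y^2 = x^3 + 3 x + 0 mod 13:
  x = 0: RHS = 0, y in [0]  -> 1 point(s)
  x = 1: RHS = 4, y in [2, 11]  -> 2 point(s)
  x = 2: RHS = 1, y in [1, 12]  -> 2 point(s)
  x = 3: RHS = 10, y in [6, 7]  -> 2 point(s)
  x = 5: RHS = 10, y in [6, 7]  -> 2 point(s)
  x = 6: RHS = 0, y in [0]  -> 1 point(s)
  x = 7: RHS = 0, y in [0]  -> 1 point(s)
  x = 8: RHS = 3, y in [4, 9]  -> 2 point(s)
  x = 10: RHS = 3, y in [4, 9]  -> 2 point(s)
  x = 11: RHS = 12, y in [5, 8]  -> 2 point(s)
  x = 12: RHS = 9, y in [3, 10]  -> 2 point(s)
Affine points: 19. Add the point at infinity: total = 20.

#E(F_13) = 20


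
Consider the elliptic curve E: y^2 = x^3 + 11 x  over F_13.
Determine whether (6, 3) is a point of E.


Check whether y^2 = x^3 + 11 x + 0 (mod 13) for (x, y) = (6, 3).
LHS: y^2 = 3^2 mod 13 = 9
RHS: x^3 + 11 x + 0 = 6^3 + 11*6 + 0 mod 13 = 9
LHS = RHS

Yes, on the curve


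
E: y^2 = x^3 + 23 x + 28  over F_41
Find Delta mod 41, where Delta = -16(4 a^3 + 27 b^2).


4 a^3 + 27 b^2 = 4*23^3 + 27*28^2 = 48668 + 21168 = 69836
Delta = -16 * (69836) = -1117376
Delta mod 41 = 38

Delta = 38 (mod 41)


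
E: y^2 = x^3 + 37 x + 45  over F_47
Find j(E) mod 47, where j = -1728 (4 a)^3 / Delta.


Delta = -16(4 a^3 + 27 b^2) mod 47 = 44
-1728 * (4 a)^3 = -1728 * (4*37)^3 mod 47 = 13
j = 13 * 44^(-1) mod 47 = 27

j = 27 (mod 47)


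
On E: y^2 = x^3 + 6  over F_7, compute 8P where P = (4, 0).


k = 8 = 1000_2 (binary, LSB first: 0001)
Double-and-add from P = (4, 0):
  bit 0 = 0: acc unchanged = O
  bit 1 = 0: acc unchanged = O
  bit 2 = 0: acc unchanged = O
  bit 3 = 1: acc = O + O = O

8P = O


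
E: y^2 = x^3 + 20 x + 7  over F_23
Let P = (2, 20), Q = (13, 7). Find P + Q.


P != Q, so use the chord formula.
s = (y2 - y1) / (x2 - x1) = (10) / (11) mod 23 = 3
x3 = s^2 - x1 - x2 mod 23 = 3^2 - 2 - 13 = 17
y3 = s (x1 - x3) - y1 mod 23 = 3 * (2 - 17) - 20 = 4

P + Q = (17, 4)


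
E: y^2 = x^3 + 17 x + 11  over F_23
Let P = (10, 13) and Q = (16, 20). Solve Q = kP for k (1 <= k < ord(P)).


Enumerate multiples of P until we hit Q = (16, 20):
  1P = (10, 13)
  2P = (16, 20)
Match found at i = 2.

k = 2


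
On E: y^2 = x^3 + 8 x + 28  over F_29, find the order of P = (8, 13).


Compute successive multiples of P until we hit O:
  1P = (8, 13)
  2P = (14, 10)
  3P = (0, 12)
  4P = (26, 21)
  5P = (2, 9)
  6P = (13, 3)
  7P = (12, 24)
  8P = (22, 21)
  ... (continuing to 25P)
  25P = O

ord(P) = 25


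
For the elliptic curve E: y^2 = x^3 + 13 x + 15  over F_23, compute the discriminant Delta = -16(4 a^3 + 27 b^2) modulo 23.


4 a^3 + 27 b^2 = 4*13^3 + 27*15^2 = 8788 + 6075 = 14863
Delta = -16 * (14863) = -237808
Delta mod 23 = 12

Delta = 12 (mod 23)


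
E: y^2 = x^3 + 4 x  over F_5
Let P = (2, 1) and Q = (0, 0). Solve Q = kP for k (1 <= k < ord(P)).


Enumerate multiples of P until we hit Q = (0, 0):
  1P = (2, 1)
  2P = (0, 0)
Match found at i = 2.

k = 2


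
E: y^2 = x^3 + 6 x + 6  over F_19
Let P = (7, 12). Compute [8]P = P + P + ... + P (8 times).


k = 8 = 1000_2 (binary, LSB first: 0001)
Double-and-add from P = (7, 12):
  bit 0 = 0: acc unchanged = O
  bit 1 = 0: acc unchanged = O
  bit 2 = 0: acc unchanged = O
  bit 3 = 1: acc = O + (12, 18) = (12, 18)

8P = (12, 18)


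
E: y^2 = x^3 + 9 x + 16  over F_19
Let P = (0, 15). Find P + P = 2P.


Doubling: s = (3 x1^2 + a) / (2 y1)
s = (3*0^2 + 9) / (2*15) mod 19 = 6
x3 = s^2 - 2 x1 mod 19 = 6^2 - 2*0 = 17
y3 = s (x1 - x3) - y1 mod 19 = 6 * (0 - 17) - 15 = 16

2P = (17, 16)


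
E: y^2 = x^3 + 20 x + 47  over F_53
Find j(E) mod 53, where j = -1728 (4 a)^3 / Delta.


Delta = -16(4 a^3 + 27 b^2) mod 53 = 10
-1728 * (4 a)^3 = -1728 * (4*20)^3 mod 53 = 49
j = 49 * 10^(-1) mod 53 = 42

j = 42 (mod 53)


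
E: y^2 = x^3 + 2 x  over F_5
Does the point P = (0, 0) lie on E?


Check whether y^2 = x^3 + 2 x + 0 (mod 5) for (x, y) = (0, 0).
LHS: y^2 = 0^2 mod 5 = 0
RHS: x^3 + 2 x + 0 = 0^3 + 2*0 + 0 mod 5 = 0
LHS = RHS

Yes, on the curve


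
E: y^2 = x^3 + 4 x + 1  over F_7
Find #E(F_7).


For each x in F_7, count y with y^2 = x^3 + 4 x + 1 mod 7:
  x = 0: RHS = 1, y in [1, 6]  -> 2 point(s)
  x = 4: RHS = 4, y in [2, 5]  -> 2 point(s)
Affine points: 4. Add the point at infinity: total = 5.

#E(F_7) = 5


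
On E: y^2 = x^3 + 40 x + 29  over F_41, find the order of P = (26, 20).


Compute successive multiples of P until we hit O:
  1P = (26, 20)
  2P = (26, 21)
  3P = O

ord(P) = 3


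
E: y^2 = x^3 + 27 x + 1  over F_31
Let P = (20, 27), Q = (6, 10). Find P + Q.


P != Q, so use the chord formula.
s = (y2 - y1) / (x2 - x1) = (14) / (17) mod 31 = 30
x3 = s^2 - x1 - x2 mod 31 = 30^2 - 20 - 6 = 6
y3 = s (x1 - x3) - y1 mod 31 = 30 * (20 - 6) - 27 = 21

P + Q = (6, 21)


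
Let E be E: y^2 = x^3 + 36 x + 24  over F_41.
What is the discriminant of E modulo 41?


4 a^3 + 27 b^2 = 4*36^3 + 27*24^2 = 186624 + 15552 = 202176
Delta = -16 * (202176) = -3234816
Delta mod 41 = 2

Delta = 2 (mod 41)


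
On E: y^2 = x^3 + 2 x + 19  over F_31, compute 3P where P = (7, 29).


k = 3 = 11_2 (binary, LSB first: 11)
Double-and-add from P = (7, 29):
  bit 0 = 1: acc = O + (7, 29) = (7, 29)
  bit 1 = 1: acc = (7, 29) + (27, 3) = (30, 4)

3P = (30, 4)


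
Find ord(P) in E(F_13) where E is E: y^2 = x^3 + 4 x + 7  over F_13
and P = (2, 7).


Compute successive multiples of P until we hit O:
  1P = (2, 7)
  2P = (5, 10)
  3P = (7, 1)
  4P = (7, 12)
  5P = (5, 3)
  6P = (2, 6)
  7P = O

ord(P) = 7


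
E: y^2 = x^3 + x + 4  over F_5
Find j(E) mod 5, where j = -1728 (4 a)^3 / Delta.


Delta = -16(4 a^3 + 27 b^2) mod 5 = 4
-1728 * (4 a)^3 = -1728 * (4*1)^3 mod 5 = 3
j = 3 * 4^(-1) mod 5 = 2

j = 2 (mod 5)


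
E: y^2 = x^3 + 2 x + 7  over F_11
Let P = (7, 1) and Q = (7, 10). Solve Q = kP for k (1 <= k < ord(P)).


Enumerate multiples of P until we hit Q = (7, 10):
  1P = (7, 1)
  2P = (6, 2)
  3P = (10, 2)
  4P = (10, 9)
  5P = (6, 9)
  6P = (7, 10)
Match found at i = 6.

k = 6


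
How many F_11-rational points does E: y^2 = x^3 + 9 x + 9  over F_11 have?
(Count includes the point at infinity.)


For each x in F_11, count y with y^2 = x^3 + 9 x + 9 mod 11:
  x = 0: RHS = 9, y in [3, 8]  -> 2 point(s)
  x = 5: RHS = 3, y in [5, 6]  -> 2 point(s)
  x = 6: RHS = 4, y in [2, 9]  -> 2 point(s)
  x = 9: RHS = 5, y in [4, 7]  -> 2 point(s)
Affine points: 8. Add the point at infinity: total = 9.

#E(F_11) = 9


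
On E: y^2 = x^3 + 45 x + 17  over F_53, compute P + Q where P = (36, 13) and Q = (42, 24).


P != Q, so use the chord formula.
s = (y2 - y1) / (x2 - x1) = (11) / (6) mod 53 = 46
x3 = s^2 - x1 - x2 mod 53 = 46^2 - 36 - 42 = 24
y3 = s (x1 - x3) - y1 mod 53 = 46 * (36 - 24) - 13 = 9

P + Q = (24, 9)
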